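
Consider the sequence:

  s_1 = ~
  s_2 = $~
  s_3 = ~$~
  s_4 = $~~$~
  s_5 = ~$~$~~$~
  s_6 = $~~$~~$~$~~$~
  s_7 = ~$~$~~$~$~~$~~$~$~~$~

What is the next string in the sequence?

This is a Fibonacci-style word recurrence s(k) = s(k−2)·s(k−1): e.g. ~·$~ = ~$~.
The next term joins $~~$~~$~$~~$~ and ~$~$~~$~$~~$~~$~$~~$~.

$~~$~~$~$~~$~~$~$~~$~$~~$~~$~$~~$~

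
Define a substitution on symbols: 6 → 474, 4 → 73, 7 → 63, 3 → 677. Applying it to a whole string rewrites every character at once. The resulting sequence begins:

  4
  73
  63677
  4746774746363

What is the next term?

7363734746363736373474677474677

Applying the rule to each of the 13 symbols of 4746774746363 gives the pieces 73 63 73 474 63 63 73 63 73 474 677 474 677, which concatenate to the answer.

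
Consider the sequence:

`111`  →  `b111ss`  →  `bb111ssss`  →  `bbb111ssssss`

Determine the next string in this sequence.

s(k+1) = b·s(k)·ss, so each term gains b as a prefix and ss as a suffix.
So the next term is b·bbb111ssssss·ss.

bbbb111ssssssss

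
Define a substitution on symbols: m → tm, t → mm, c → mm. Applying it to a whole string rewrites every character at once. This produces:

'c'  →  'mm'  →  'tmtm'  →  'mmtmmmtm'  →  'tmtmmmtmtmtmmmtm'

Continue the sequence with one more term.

Applying the rule to each of the 16 symbols of tmtmmmtmtmtmmmtm gives the pieces mm tm mm tm tm tm mm tm mm tm mm tm tm tm mm tm, which concatenate to the answer.

mmtmmmtmtmtmmmtmmmtmmmtmtmtmmmtm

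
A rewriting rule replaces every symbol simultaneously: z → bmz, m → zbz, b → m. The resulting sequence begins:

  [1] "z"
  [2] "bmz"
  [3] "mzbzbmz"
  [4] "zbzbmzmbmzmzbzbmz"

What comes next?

Rewriting the 17 symbols of zbzbmzmbmzmzbzbmz one by one yields bmz m bmz m zbz bmz zbz m zbz bmz zbz bmz m bmz m zbz bmz; concatenated:

bmzmbmzmzbzbmzzbzmzbzbmzzbzbmzmbmzmzbzbmz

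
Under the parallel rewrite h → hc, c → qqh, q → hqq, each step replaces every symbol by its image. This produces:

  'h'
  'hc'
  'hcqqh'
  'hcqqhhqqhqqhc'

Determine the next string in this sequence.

hcqqhhqqhqqhchchqqhqqhchqqhqqhcqqh

φ(hcqqhhqqhqqhc) expands symbol-by-symbol to hc qqh hqq hqq hc hc hqq hqq hc hqq hqq hc qqh; joining the 13 pieces gives the next term.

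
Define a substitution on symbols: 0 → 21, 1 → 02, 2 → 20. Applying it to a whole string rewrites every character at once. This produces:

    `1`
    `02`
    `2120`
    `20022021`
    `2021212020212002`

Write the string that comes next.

φ(2021212020212002) expands symbol-by-symbol to 20 21 20 02 20 02 20 21 20 21 20 02 20 21 21 20; joining the 16 pieces gives the next term.

20212002200220212021200220212120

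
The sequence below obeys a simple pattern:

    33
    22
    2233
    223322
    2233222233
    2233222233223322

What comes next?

From term 3 onward, concatenate the last term with the second-to-last: 22·33 = 2233, 2233·22 = 223322, …
The next term joins 2233222233223322 and 2233222233.

22332222332233222233222233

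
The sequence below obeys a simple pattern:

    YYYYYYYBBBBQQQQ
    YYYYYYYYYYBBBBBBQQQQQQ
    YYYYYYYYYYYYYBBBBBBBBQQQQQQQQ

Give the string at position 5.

Reading off run lengths: Y runs 7, 10, 13; B runs 4, 6, 8; Q runs 4, 6, 8 — each is linear in n, where the shown terms are n = 2, 3, 4.
Setting n = 6 gives 19, 12, 12 characters in each block.

YYYYYYYYYYYYYYYYYYYBBBBBBBBBBBBQQQQQQQQQQQQ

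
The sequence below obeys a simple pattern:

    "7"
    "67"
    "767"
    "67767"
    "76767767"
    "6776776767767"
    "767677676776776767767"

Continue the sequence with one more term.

This is a Fibonacci-style word recurrence s(k) = s(k−2)·s(k−1): e.g. 7·67 = 767.
So term 8 is 6776776767767·767677676776776767767.

6776776767767767677676776776767767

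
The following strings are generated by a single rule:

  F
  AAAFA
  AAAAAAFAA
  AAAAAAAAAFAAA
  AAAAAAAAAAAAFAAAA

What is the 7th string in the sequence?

Every step adds AAA to the front and A to the end of the previous string.
From AAAAAAAAAAAAFAAAA, 2 further steps: AAAAAAAAAAAAFAAAA → AAAAAAAAAAAAAAAFAAAAA → (answer).

AAAAAAAAAAAAAAAAAAFAAAAAA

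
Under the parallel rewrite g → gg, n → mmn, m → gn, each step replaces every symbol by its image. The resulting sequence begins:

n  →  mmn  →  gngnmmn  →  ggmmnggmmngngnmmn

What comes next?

Applying the rule to each of the 17 symbols of ggmmnggmmngngnmmn gives the pieces gg gg gn gn mmn gg gg gn gn mmn gg mmn gg mmn gn gn mmn, which concatenate to the answer.

gggggngnmmngggggngnmmnggmmnggmmngngnmmn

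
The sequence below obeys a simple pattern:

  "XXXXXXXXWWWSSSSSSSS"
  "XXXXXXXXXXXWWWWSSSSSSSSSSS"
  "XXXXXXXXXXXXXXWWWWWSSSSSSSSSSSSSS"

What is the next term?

XXXXXXXXXXXXXXXXXWWWWWWSSSSSSSSSSSSSSSSS

Each string has the form X^{3n+2} W^{n+1} S^{3n+2}, where the shown terms are n = 2, 3, 4.
For the next term, n = 5, so the run lengths are 17, 6, 17.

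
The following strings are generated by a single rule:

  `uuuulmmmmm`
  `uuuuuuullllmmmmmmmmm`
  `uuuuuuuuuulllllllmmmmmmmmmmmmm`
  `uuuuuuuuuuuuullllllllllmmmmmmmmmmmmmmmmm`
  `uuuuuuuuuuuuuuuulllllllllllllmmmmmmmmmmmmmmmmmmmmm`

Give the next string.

The n-th term is 3n+1 u's then 3n-2 l's then 4n+1 m's (n = 1, 2, …).
For the next term, n = 6, so the run lengths are 19, 16, 25.

uuuuuuuuuuuuuuuuuuullllllllllllllllmmmmmmmmmmmmmmmmmmmmmmmmm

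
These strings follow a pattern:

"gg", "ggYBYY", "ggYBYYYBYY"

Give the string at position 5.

Every step adds YBYY to the end: s(k+1) = s(k)·YBYY.
From ggYBYYYBYY, 2 further steps: ggYBYYYBYY → ggYBYYYBYYYBYY → (answer).

ggYBYYYBYYYBYYYBYY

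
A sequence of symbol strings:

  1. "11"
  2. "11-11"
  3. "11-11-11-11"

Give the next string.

11-11-11-11-11-11-11-11

Each string is two copies of the previous one joined by '-'.
So the next term is two copies of 11-11-11-11 with '-' between the halves.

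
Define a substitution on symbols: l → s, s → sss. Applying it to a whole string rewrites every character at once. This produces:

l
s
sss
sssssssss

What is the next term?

Rewriting each symbol of sssssssss: s→sss, s→sss, s→sss, s→sss, s→sss, s→sss, s→sss, s→sss, s→sss, which concatenates to sss sss sss sss sss sss sss sss sss.

sssssssssssssssssssssssssss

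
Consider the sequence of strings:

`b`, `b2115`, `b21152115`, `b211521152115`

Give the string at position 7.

b211521152115211521152115

Each term is the previous one with 2115 appended.
From b211521152115, 3 further steps: b211521152115 → b2115211521152115 → b21152115211521152115 → (answer).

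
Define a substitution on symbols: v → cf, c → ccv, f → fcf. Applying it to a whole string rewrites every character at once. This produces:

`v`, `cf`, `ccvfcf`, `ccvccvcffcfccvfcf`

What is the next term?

ccvccvcfccvccvcfccvfcffcfccvfcfccvccvcffcfccvfcf

Applying the rule to each of the 17 symbols of ccvccvcffcfccvfcf gives the pieces ccv ccv cf ccv ccv cf ccv fcf fcf ccv fcf ccv ccv cf fcf ccv fcf, which concatenate to the answer.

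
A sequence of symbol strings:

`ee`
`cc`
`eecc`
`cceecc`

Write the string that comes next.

From term 3 onward, concatenate the second-to-last term with the last: ee·cc = eecc, cc·eecc = cceecc, …
Continuing: eecc · cceecc gives term 5.

eecccceecc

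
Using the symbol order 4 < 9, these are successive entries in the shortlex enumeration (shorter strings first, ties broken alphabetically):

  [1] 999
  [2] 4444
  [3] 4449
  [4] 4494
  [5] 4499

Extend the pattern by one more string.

4944

Treat 4499 as a base-2 numeral over the given alphabet and add one, carrying through any trailing 9's.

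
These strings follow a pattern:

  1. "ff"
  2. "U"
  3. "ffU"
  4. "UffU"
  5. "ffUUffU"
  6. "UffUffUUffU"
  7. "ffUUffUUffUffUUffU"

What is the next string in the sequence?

From term 3 onward, concatenate the second-to-last term with the last: ff·U = ffU, U·ffU = UffU, …
Continuing: UffUffUUffU · ffUUffUUffUffUUffU gives term 8.

UffUffUUffUffUUffUUffUffUUffU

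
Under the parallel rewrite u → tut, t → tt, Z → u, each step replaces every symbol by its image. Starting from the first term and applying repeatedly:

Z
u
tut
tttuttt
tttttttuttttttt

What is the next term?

φ(tttttttuttttttt) expands symbol-by-symbol to tt tt tt tt tt tt tt tut tt tt tt tt tt tt tt; joining the 15 pieces gives the next term.

tttttttttttttttuttttttttttttttt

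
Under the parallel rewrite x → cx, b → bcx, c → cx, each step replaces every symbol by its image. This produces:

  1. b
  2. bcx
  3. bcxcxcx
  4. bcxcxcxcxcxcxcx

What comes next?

Replace each of the 15 characters of bcxcxcxcxcxcxcx in place — bcx cx cx cx cx cx cx cx cx cx cx cx cx cx cx — and concatenate.

bcxcxcxcxcxcxcxcxcxcxcxcxcxcxcx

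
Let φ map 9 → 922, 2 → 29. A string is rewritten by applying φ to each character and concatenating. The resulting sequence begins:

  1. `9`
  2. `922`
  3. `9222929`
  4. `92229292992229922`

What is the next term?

Rewriting the 17 symbols of 92229292992229922 one by one yields 922 29 29 29 922 29 922 29 922 922 29 29 29 922 922 29 29; concatenated:

92229292992229922299229222929299229222929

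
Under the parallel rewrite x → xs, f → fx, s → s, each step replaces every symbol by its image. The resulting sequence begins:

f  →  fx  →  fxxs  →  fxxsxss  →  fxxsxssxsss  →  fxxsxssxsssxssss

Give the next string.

fxxsxssxsssxssssxsssss

Replace each of the 16 characters of fxxsxssxsssxssss in place — fx xs xs s xs s s xs s s s xs s s s s — and concatenate.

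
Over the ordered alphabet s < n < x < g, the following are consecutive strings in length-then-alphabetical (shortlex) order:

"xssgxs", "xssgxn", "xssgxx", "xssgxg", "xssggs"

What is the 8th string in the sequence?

Stepping forward 3 times from xssggs: xssggs → xssggn → xssggx, then the target.

xssggg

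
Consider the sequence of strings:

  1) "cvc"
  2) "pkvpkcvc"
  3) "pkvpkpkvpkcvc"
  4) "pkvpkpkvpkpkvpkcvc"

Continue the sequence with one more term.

Each term is the previous one with pkvpk prepended.
So the next term is pkvpk·pkvpkpkvpkpkvpkcvc.

pkvpkpkvpkpkvpkpkvpkcvc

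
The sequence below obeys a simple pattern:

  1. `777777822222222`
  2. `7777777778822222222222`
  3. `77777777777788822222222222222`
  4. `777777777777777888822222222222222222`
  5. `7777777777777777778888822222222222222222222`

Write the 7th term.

777777777777777777777777888888822222222222222222222222222

The n-th term is 3n 7's then n-1 8's then 3n+2 2's, where the shown terms are n = 2, 3, 4, 5, 6.
For term 7, n = 8, so the run lengths are 24, 7, 26.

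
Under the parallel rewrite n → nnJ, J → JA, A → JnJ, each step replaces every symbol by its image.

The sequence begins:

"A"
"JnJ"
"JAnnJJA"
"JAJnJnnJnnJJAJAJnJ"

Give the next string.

JAJnJJAnnJJAnnJnnJJAnnJnnJJAJAJnJJAJnJJAnnJJA

φ(JAJnJnnJnnJJAJAJnJ) expands symbol-by-symbol to JA JnJ JA nnJ JA nnJ nnJ JA nnJ nnJ JA JA JnJ JA JnJ JA nnJ JA; joining the 18 pieces gives the next term.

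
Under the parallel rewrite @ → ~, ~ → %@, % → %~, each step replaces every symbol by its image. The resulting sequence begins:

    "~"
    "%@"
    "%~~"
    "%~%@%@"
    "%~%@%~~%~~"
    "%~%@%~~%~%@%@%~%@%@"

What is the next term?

Rewriting the 19 symbols of %~%@%~~%~%@%@%~%@%@ one by one yields %~ %@ %~ ~ %~ %@ %@ %~ %@ %~ ~ %~ ~ %~ %@ %~ ~ %~ ~; concatenated:

%~%@%~~%~%@%@%~%@%~~%~~%~%@%~~%~~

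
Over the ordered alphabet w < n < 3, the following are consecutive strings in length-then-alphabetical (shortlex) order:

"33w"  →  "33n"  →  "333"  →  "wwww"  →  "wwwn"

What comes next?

Treat wwwn as a base-3 numeral over the given alphabet and add one, carrying through any trailing 3's.

www3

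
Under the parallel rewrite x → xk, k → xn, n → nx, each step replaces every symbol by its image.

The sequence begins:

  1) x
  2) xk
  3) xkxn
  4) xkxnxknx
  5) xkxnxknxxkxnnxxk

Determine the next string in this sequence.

Replace each of the 16 characters of xkxnxknxxkxnnxxk in place — xk xn xk nx xk xn nx xk xk xn xk nx nx xk xk xn — and concatenate.

xkxnxknxxkxnnxxkxkxnxknxnxxkxkxn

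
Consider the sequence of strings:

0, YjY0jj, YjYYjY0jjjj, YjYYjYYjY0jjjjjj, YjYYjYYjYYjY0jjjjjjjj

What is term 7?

Every step adds YjY to the front and jj to the end of the previous string.
From YjYYjYYjYYjY0jjjjjjjj, 2 further steps: YjYYjYYjYYjY0jjjjjjjj → YjYYjYYjYYjYYjY0jjjjjjjjjj → (answer).

YjYYjYYjYYjYYjYYjY0jjjjjjjjjjjj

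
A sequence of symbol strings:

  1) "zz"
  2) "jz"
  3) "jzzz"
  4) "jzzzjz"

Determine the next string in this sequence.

jzzzjzjzzz

Each term (from the third on) is the previous term followed by the one before it: term 3 = jz·zz = jzzz.
So term 5 is jzzzjz·jzzz.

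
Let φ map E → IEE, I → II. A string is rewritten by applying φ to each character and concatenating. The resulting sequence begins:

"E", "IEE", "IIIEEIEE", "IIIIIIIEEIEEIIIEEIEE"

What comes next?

Applying the rule to each of the 20 symbols of IIIIIIIEEIEEIIIEEIEE gives the pieces II II II II II II II IEE IEE II IEE IEE II II II IEE IEE II IEE IEE, which concatenate to the answer.

IIIIIIIIIIIIIIIEEIEEIIIEEIEEIIIIIIIEEIEEIIIEEIEE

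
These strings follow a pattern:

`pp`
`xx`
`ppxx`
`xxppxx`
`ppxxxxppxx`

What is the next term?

Each term (from the third on) is the two preceding terms concatenated in order: term 3 = pp·xx = ppxx.
The next term joins xxppxx and ppxxxxppxx.

xxppxxppxxxxppxx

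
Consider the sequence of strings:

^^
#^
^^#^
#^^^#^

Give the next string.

^^#^#^^^#^

Each term (from the third on) is the two preceding terms concatenated in order: term 3 = ^^·#^ = ^^#^.
The next term joins ^^#^ and #^^^#^.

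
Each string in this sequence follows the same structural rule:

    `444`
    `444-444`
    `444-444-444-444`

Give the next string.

444-444-444-444-444-444-444-444

s(k+1) = s(k)·-·s(k) — each term doubles the last with '-' between the halves.
One more doubling of 444-444-444-444 gives the answer.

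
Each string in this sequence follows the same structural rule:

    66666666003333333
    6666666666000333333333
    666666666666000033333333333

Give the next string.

66666666666666000003333333333333

Reading off run lengths: 6 runs 8, 10, 12; 0 runs 2, 3, 4; 3 runs 7, 9, 11 — each is linear in n, where the shown terms are n = 3, 4, 5.
At n = 6 the blocks have lengths 14, 5, 13.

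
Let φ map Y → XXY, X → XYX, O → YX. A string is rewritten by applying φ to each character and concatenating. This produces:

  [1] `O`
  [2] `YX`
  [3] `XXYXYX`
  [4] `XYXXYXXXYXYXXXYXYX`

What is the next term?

Rewriting the 18 symbols of XYXXYXXXYXYXXXYXYX one by one yields XYX XXY XYX XYX XXY XYX XYX XYX XXY XYX XXY XYX XYX XYX XXY XYX XXY XYX; concatenated:

XYXXXYXYXXYXXXYXYXXYXXYXXXYXYXXXYXYXXYXXYXXXYXYXXXYXYX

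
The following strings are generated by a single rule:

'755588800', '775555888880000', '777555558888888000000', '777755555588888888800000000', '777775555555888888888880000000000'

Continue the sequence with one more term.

777777555555558888888888888000000000000

Reading off run lengths: 7 runs 1, 2, 3, 4, 5; 5 runs 3, 4, 5, 6, 7; 8 runs 3, 5, 7, 9, 11; 0 runs 2, 4, 6, 8, 10 — each is linear in n (n = 1, 2, …).
Setting n = 6 gives 6, 8, 13, 12 characters in each block.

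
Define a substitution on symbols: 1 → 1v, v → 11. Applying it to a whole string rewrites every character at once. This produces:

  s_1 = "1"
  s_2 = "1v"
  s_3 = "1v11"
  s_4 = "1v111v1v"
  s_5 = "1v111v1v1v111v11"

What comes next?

1v111v1v1v111v111v111v1v1v111v1v

φ(1v111v1v1v111v11) expands symbol-by-symbol to 1v 11 1v 1v 1v 11 1v 11 1v 11 1v 1v 1v 11 1v 1v; joining the 16 pieces gives the next term.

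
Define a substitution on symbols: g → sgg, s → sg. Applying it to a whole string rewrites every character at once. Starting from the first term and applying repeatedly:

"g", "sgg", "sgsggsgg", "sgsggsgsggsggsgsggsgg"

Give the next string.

Rewriting the 21 symbols of sgsggsgsggsggsgsggsgg one by one yields sg sgg sg sgg sgg sg sgg sg sgg sgg sg sgg sgg sg sgg sg sgg sgg sg sgg sgg; concatenated:

sgsggsgsggsggsgsggsgsggsggsgsggsggsgsggsgsggsggsgsggsgg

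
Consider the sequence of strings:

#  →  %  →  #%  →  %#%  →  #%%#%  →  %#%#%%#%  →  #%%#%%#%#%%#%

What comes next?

%#%#%%#%#%%#%%#%#%%#%

From term 3 onward, concatenate the second-to-last term with the last: #·% = #%, %·#% = %#%, …
So term 8 is %#%#%%#%·#%%#%%#%#%%#%.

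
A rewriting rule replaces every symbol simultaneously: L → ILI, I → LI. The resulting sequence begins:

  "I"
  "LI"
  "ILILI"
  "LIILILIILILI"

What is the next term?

Expanding LIILILIILILI: L→ILI, I→LI, I→LI, L→ILI, I→LI, L→ILI, I→LI, I→LI, L→ILI, I→LI, L→ILI, I→LI. Concatenated: ILI LI LI ILI LI ILI LI LI ILI LI ILI LI.

ILILILIILILIILILILIILILIILILI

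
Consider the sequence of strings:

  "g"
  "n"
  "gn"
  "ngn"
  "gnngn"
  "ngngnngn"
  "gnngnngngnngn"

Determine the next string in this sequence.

ngngnngngnngnngngnngn

Each term (from the third on) is the two preceding terms concatenated in order: term 3 = g·n = gn.
So term 8 is ngngnngn·gnngnngngnngn.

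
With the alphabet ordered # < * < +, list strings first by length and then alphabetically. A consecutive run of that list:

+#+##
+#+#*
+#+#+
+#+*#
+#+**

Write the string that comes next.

The successor of +#+** increments the rightmost position that isn't already + and resets every position after it to #.

+#+*+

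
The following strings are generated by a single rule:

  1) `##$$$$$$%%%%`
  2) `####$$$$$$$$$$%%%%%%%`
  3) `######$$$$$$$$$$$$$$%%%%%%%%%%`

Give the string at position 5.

Term n consists of 2n #'s, followed by 4n+2 $'s, followed by 3n+1 %'s (n = 1, 2, …).
At n = 5 the blocks have lengths 10, 22, 16.

##########$$$$$$$$$$$$$$$$$$$$$$%%%%%%%%%%%%%%%%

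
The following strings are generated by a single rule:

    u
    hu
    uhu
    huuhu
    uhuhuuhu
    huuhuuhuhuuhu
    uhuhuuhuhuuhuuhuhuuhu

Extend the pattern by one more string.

This is a Fibonacci-style word recurrence s(k) = s(k−2)·s(k−1): e.g. u·hu = uhu.
The next term joins huuhuuhuhuuhu and uhuhuuhuhuuhuuhuhuuhu.

huuhuuhuhuuhuuhuhuuhuhuuhuuhuhuuhu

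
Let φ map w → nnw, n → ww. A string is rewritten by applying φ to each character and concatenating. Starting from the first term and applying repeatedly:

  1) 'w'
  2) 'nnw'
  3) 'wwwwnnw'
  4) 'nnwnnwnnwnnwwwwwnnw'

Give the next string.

φ(nnwnnwnnwnnwwwwwnnw) expands symbol-by-symbol to ww ww nnw ww ww nnw ww ww nnw ww ww nnw nnw nnw nnw nnw ww ww nnw; joining the 19 pieces gives the next term.

wwwwnnwwwwwnnwwwwwnnwwwwwnnwnnwnnwnnwnnwwwwwnnw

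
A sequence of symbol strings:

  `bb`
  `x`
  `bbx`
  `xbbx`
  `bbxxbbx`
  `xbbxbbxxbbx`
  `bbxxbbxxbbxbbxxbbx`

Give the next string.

xbbxbbxxbbxbbxxbbxxbbxbbxxbbx

From term 3 onward, concatenate the second-to-last term with the last: bb·x = bbx, x·bbx = xbbx, …
The next term joins xbbxbbxxbbx and bbxxbbxxbbxbbxxbbx.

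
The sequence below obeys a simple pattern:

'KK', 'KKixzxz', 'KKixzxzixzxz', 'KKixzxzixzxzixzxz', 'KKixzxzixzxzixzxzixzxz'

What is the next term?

Each term is the previous one with ixzxz appended.
Applying this once more to KKixzxzixzxzixzxzixzxz:

KKixzxzixzxzixzxzixzxzixzxz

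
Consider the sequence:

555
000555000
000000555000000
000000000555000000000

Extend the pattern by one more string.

000000000000555000000000000

Every step adds 000 to the front and 000 to the end of the previous string.
So the next term is 000·000000000555000000000·000.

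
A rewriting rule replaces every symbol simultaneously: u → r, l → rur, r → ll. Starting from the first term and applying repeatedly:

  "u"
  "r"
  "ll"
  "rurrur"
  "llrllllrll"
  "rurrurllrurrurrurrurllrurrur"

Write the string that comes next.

llrllllrllrurrurllrllllrllllrllllrllrurrurllrllllrll

φ(rurrurllrurrurrurrurllrurrur) expands symbol-by-symbol to ll r ll ll r ll rur rur ll r ll ll r ll ll r ll ll r ll rur rur ll r ll ll r ll; joining the 28 pieces gives the next term.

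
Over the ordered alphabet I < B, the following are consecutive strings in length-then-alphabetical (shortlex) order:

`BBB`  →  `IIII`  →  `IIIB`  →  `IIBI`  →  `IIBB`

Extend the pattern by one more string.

Find the rightmost character of IIBB below B, bump it to the next letter, and reset everything to its right to I.

IBII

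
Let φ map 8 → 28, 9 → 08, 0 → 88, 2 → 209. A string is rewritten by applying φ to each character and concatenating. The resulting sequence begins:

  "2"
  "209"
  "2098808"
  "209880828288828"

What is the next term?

2098808282888282092820928282820928

φ(209880828288828) expands symbol-by-symbol to 209 88 08 28 28 88 28 209 28 209 28 28 28 209 28; joining the 15 pieces gives the next term.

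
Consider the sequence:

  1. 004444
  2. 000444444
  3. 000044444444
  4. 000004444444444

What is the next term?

The n-th term is n 0's then 2n 4's, where the shown terms are n = 2, 3, 4, 5.
Setting n = 6 gives 6, 12 characters in each block.

000000444444444444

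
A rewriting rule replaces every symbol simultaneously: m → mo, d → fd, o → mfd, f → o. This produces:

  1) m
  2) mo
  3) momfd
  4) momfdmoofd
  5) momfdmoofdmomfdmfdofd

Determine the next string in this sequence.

Rewriting the 21 symbols of momfdmoofdmomfdmfdofd one by one yields mo mfd mo o fd mo mfd mfd o fd mo mfd mo o fd mo o fd mfd o fd; concatenated:

momfdmoofdmomfdmfdofdmomfdmoofdmoofdmfdofd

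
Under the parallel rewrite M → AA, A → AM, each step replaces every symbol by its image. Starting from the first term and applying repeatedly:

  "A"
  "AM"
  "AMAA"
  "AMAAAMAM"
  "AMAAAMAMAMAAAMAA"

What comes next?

AMAAAMAMAMAAAMAAAMAAAMAMAMAAAMAM

Replace each of the 16 characters of AMAAAMAMAMAAAMAA in place — AM AA AM AM AM AA AM AA AM AA AM AM AM AA AM AM — and concatenate.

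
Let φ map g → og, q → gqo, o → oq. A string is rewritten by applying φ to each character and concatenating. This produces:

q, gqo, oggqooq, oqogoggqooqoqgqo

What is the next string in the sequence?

Applying the rule to each of the 16 symbols of oqogoggqooqoqgqo gives the pieces oq gqo oq og oq og og gqo oq oq gqo oq gqo og gqo oq, which concatenate to the answer.

oqgqooqogoqogoggqooqoqgqooqgqooggqooq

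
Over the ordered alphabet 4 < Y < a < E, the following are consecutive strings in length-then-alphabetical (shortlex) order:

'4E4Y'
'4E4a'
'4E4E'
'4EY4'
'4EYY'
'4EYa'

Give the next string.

Find the rightmost character of 4EYa below E, bump it to the next letter, and reset everything to its right to 4.

4EYE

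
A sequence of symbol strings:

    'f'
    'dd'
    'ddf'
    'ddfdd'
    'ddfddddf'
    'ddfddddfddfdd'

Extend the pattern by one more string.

ddfddddfddfddddfddddf

Each term (from the third on) is the previous term followed by the one before it: term 3 = dd·f = ddf.
Continuing: ddfddddfddfdd · ddfddddf gives term 7.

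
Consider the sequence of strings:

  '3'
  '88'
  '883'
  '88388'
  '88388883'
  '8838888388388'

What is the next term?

This is a Fibonacci-style word recurrence s(k) = s(k−1)·s(k−2): e.g. 88·3 = 883.
Continuing: 8838888388388 · 88388883 gives term 7.

883888838838888388883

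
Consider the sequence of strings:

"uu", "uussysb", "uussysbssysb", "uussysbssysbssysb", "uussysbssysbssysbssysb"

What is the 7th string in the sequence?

uussysbssysbssysbssysbssysbssysb

Each term is the previous one with ssysb appended.
From uussysbssysbssysbssysb, 2 further steps: uussysbssysbssysbssysb → uussysbssysbssysbssysbssysb → (answer).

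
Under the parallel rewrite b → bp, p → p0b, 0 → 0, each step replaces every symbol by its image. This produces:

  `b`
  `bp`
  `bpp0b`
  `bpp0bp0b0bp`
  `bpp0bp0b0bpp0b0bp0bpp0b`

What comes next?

φ(bpp0bp0b0bpp0b0bp0bpp0b) expands symbol-by-symbol to bp p0b p0b 0 bp p0b 0 bp 0 bp p0b p0b 0 bp 0 bp p0b 0 bp p0b p0b 0 bp; joining the 23 pieces gives the next term.

bpp0bp0b0bpp0b0bp0bpp0bp0b0bp0bpp0b0bpp0bp0b0bp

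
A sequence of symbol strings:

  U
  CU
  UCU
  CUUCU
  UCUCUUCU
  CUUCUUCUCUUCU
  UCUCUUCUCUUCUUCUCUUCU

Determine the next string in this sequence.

From term 3 onward, concatenate the second-to-last term with the last: U·CU = UCU, CU·UCU = CUUCU, …
The next term joins CUUCUUCUCUUCU and UCUCUUCUCUUCUUCUCUUCU.

CUUCUUCUCUUCUUCUCUUCUCUUCUUCUCUUCU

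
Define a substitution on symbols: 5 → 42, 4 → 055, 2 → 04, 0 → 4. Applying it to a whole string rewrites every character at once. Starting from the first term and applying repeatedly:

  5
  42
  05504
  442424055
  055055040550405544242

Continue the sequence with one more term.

Rewriting the 21 symbols of 055055040550405544242 one by one yields 4 42 42 4 42 42 4 055 4 42 42 4 055 4 42 42 055 055 04 055 04; concatenated:

44242442424055442424055442420550550405504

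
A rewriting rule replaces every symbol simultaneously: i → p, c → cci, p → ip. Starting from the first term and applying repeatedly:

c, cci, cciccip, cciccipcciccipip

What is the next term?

cciccipcciccipipcciccipcciccipippip

Applying the rule to each of the 16 symbols of cciccipcciccipip gives the pieces cci cci p cci cci p ip cci cci p cci cci p ip p ip, which concatenate to the answer.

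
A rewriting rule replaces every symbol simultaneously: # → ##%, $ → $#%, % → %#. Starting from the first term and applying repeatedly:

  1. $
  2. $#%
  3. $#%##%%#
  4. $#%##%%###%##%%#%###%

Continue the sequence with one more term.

Applying the rule to each of the 21 symbols of $#%##%%###%##%%#%###% gives the pieces $#% ##% %# ##% ##% %# %# ##% ##% ##% %# ##% ##% %# %# ##% %# ##% ##% ##% %#, which concatenate to the answer.

$#%##%%###%##%%#%###%##%##%%###%##%%#%###%%###%##%##%%#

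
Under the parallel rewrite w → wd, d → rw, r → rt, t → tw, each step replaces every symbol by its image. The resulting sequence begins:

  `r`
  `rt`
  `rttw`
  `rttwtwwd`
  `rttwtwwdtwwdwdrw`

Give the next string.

Applying the rule to each of the 16 symbols of rttwtwwdtwwdwdrw gives the pieces rt tw tw wd tw wd wd rw tw wd wd rw wd rw rt wd, which concatenate to the answer.

rttwtwwdtwwdwdrwtwwdwdrwwdrwrtwd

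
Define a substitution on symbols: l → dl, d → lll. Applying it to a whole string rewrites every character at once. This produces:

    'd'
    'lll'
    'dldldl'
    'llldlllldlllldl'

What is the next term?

Replace each of the 15 characters of llldlllldlllldl in place — dl dl dl lll dl dl dl dl lll dl dl dl dl lll dl — and concatenate.

dldldlllldldldldlllldldldldlllldl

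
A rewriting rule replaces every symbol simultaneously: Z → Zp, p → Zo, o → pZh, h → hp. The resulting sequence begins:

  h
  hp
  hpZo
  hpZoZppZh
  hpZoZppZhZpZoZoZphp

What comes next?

Applying the rule to each of the 19 symbols of hpZoZppZhZpZoZoZphp gives the pieces hp Zo Zp pZh Zp Zo Zo Zp hp Zp Zo Zp pZh Zp pZh Zp Zo hp Zo, which concatenate to the answer.

hpZoZppZhZpZoZoZphpZpZoZppZhZppZhZpZohpZo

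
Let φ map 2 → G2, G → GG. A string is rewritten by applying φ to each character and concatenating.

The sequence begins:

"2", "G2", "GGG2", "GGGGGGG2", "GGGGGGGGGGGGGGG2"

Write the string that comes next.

Rewriting the 16 symbols of GGGGGGGGGGGGGGG2 one by one yields GG GG GG GG GG GG GG GG GG GG GG GG GG GG GG G2; concatenated:

GGGGGGGGGGGGGGGGGGGGGGGGGGGGGGG2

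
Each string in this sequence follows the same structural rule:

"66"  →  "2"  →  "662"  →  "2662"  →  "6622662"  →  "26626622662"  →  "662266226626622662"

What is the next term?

This is a Fibonacci-style word recurrence s(k) = s(k−2)·s(k−1): e.g. 66·2 = 662.
Continuing: 26626622662 · 662266226626622662 gives term 8.

26626622662662266226626622662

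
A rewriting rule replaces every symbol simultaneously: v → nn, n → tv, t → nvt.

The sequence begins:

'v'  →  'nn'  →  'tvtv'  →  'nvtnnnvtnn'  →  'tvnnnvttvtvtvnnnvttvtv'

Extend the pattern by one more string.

nvtnntvtvtvnnnvtnvtnnnvtnnnvtnntvtvtvnnnvtnvtnnnvtnn

Replace each of the 22 characters of tvnnnvttvtvtvnnnvttvtv in place — nvt nn tv tv tv nn nvt nvt nn nvt nn nvt nn tv tv tv nn nvt nvt nn nvt nn — and concatenate.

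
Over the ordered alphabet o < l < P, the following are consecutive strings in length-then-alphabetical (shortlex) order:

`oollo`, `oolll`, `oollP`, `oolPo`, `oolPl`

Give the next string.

Find the rightmost character of oolPl below P, bump it to the next letter, and reset everything to its right to o.

oolPP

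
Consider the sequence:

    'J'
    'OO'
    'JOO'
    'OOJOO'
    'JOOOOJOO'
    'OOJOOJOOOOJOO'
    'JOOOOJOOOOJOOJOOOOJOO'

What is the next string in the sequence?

OOJOOJOOOOJOOJOOOOJOOOOJOOJOOOOJOO

Each term (from the third on) is the two preceding terms concatenated in order: term 3 = J·OO = JOO.
The next term joins OOJOOJOOOOJOO and JOOOOJOOOOJOOJOOOOJOO.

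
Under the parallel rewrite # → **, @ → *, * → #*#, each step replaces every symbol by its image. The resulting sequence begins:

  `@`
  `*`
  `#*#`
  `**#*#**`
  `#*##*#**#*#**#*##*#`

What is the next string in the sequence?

**#*#****#*#**#*##*#**#*#**#*##*#**#*#****#*#**

Replace each of the 19 characters of #*##*#**#*#**#*##*# in place — ** #*# ** ** #*# ** #*# #*# ** #*# ** #*# #*# ** #*# ** ** #*# ** — and concatenate.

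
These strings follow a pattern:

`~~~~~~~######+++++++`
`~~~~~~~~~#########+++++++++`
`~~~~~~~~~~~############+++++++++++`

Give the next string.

~~~~~~~~~~~~~###############+++++++++++++

The n-th term is 2n+3 ~'s then 3n #'s then 2n+3 +'s, where the shown terms are n = 2, 3, 4.
Setting n = 5 gives 13, 15, 13 characters in each block.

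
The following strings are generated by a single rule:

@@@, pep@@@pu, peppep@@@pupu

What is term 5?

peppeppeppep@@@pupupupu

s(k+1) = pep·s(k)·pu, so each term gains pep as a prefix and pu as a suffix.
From peppep@@@pupu, 2 further steps: peppep@@@pupu → peppeppep@@@pupupu → (answer).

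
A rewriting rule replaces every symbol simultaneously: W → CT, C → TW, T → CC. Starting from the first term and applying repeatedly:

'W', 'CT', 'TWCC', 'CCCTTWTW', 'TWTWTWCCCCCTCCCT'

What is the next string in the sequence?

φ(TWTWTWCCCCCTCCCT) expands symbol-by-symbol to CC CT CC CT CC CT TW TW TW TW TW CC TW TW TW CC; joining the 16 pieces gives the next term.

CCCTCCCTCCCTTWTWTWTWTWCCTWTWTWCC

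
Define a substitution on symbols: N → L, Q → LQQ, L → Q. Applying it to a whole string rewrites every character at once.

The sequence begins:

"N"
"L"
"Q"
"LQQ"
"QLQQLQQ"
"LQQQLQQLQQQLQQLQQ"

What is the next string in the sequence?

Replace each of the 17 characters of LQQQLQQLQQQLQQLQQ in place — Q LQQ LQQ LQQ Q LQQ LQQ Q LQQ LQQ LQQ Q LQQ LQQ Q LQQ LQQ — and concatenate.

QLQQLQQLQQQLQQLQQQLQQLQQLQQQLQQLQQQLQQLQQ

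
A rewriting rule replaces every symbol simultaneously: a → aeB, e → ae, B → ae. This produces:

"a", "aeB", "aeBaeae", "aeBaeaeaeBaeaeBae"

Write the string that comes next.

Rewriting the 17 symbols of aeBaeaeaeBaeaeBae one by one yields aeB ae ae aeB ae aeB ae aeB ae ae aeB ae aeB ae ae aeB ae; concatenated:

aeBaeaeaeBaeaeBaeaeBaeaeaeBaeaeBaeaeaeBae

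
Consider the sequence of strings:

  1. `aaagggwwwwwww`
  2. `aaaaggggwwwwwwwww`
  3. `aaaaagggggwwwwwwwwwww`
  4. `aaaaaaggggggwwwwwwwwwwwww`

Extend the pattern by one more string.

aaaaaaagggggggwwwwwwwwwwwwwww

Each string has the form a^{n} g^{n} w^{2n+1}, where the shown terms are n = 3, 4, 5, 6.
Setting n = 7 gives 7, 7, 15 characters in each block.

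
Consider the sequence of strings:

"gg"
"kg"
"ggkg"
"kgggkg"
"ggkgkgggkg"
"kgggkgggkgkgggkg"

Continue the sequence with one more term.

ggkgkgggkgkgggkgggkgkgggkg

From term 3 onward, concatenate the second-to-last term with the last: gg·kg = ggkg, kg·ggkg = kgggkg, …
So term 7 is ggkgkgggkg·kgggkgggkgkgggkg.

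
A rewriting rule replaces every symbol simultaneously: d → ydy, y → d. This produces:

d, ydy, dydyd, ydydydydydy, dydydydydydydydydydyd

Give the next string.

Replace each of the 21 characters of dydydydydydydydydydyd in place — ydy d ydy d ydy d ydy d ydy d ydy d ydy d ydy d ydy d ydy d ydy — and concatenate.

ydydydydydydydydydydydydydydydydydydydydydy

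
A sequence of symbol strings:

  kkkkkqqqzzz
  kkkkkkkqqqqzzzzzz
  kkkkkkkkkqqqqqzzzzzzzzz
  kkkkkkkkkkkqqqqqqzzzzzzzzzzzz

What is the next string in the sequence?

Each string has the form k^{2n+3} q^{n+2} z^{3n} (n = 1, 2, …).
For the next term, n = 5, so the run lengths are 13, 7, 15.

kkkkkkkkkkkkkqqqqqqqzzzzzzzzzzzzzzz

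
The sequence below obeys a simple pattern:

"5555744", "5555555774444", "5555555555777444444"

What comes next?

5555555555555777744444444

Reading off run lengths: 5 runs 4, 7, 10; 7 runs 1, 2, 3; 4 runs 2, 4, 6 — each is linear in n (n = 1, 2, …).
Setting n = 4 gives 13, 4, 8 characters in each block.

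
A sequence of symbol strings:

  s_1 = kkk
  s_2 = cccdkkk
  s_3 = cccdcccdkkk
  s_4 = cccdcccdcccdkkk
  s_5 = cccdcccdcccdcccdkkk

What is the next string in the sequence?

cccdcccdcccdcccdcccdkkk

The strings grow by a fixed prefix cccd each time.
One more step from cccdcccdcccdcccdkkk gives the answer.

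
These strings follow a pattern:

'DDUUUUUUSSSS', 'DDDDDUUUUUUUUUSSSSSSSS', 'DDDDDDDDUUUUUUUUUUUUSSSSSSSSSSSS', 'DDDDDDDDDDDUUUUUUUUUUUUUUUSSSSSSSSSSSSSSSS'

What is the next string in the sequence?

DDDDDDDDDDDDDDUUUUUUUUUUUUUUUUUUSSSSSSSSSSSSSSSSSSSS

Reading off run lengths: D runs 2, 5, 8, 11; U runs 6, 9, 12, 15; S runs 4, 8, 12, 16 — each is linear in n (n = 1, 2, …).
For the next term, n = 5, so the run lengths are 14, 18, 20.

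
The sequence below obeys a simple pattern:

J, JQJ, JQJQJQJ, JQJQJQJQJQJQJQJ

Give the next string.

s(k+1) = s(k)·Q·s(k) — each term doubles the last with 'Q' between the halves.
One more doubling of JQJQJQJQJQJQJQJ gives the answer.

JQJQJQJQJQJQJQJQJQJQJQJQJQJQJQJ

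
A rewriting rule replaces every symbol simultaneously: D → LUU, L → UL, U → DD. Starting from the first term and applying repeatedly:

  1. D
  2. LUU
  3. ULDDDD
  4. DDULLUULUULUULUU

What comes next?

LUULUUDDULULDDDDULDDDDULDDDDULDDDD

Applying the rule to each of the 16 symbols of DDULLUULUULUULUU gives the pieces LUU LUU DD UL UL DD DD UL DD DD UL DD DD UL DD DD, which concatenate to the answer.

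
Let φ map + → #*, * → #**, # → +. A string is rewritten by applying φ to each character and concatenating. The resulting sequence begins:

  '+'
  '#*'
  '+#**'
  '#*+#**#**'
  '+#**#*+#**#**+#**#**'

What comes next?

Rewriting the 20 symbols of +#**#*+#**#**+#**#** one by one yields #* + #** #** + #** #* + #** #** + #** #** #* + #** #** + #** #**; concatenated:

#*+#**#**+#**#*+#**#**+#**#**#*+#**#**+#**#**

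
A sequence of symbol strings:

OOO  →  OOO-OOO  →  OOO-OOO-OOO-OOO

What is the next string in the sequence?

OOO-OOO-OOO-OOO-OOO-OOO-OOO-OOO

Every step duplicates the string with '-' between the halves.
One more doubling of OOO-OOO-OOO-OOO gives the answer.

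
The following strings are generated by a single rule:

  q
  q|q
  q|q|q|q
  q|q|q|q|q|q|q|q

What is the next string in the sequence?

Each string is two copies of the previous one joined by '|'.
Doubling q|q|q|q|q|q|q|q with '|' between the halves:

q|q|q|q|q|q|q|q|q|q|q|q|q|q|q|q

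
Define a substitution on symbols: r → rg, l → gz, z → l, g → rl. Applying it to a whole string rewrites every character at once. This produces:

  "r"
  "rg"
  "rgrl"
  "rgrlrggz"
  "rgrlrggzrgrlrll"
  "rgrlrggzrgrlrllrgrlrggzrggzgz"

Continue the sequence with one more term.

rgrlrggzrgrlrllrgrlrggzrggzgzrgrlrggzrgrlrllrgrlrllrll

Applying the rule to each of the 29 symbols of rgrlrggzrgrlrllrgrlrggzrggzgz gives the pieces rg rl rg gz rg rl rl l rg rl rg gz rg gz gz rg rl rg gz rg rl rl l rg rl rl l rl l, which concatenate to the answer.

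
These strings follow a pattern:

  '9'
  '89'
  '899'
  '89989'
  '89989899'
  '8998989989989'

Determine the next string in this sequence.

Each term (from the third on) is the previous term followed by the one before it: term 3 = 89·9 = 899.
So term 7 is 8998989989989·89989899.

899898998998989989899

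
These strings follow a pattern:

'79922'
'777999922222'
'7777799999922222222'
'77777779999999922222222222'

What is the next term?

777777777999999999922222222222222

Each string has the form 7^{2n-1} 9^{2n} 2^{3n-1} (n = 1, 2, …).
For the next term, n = 5, so the run lengths are 9, 10, 14.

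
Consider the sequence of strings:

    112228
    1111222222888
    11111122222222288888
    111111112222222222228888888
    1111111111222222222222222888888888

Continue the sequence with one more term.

11111111111122222222222222222288888888888

Reading off run lengths: 1 runs 2, 4, 6, 8, 10; 2 runs 3, 6, 9, 12, 15; 8 runs 1, 3, 5, 7, 9 — each is linear in n (n = 1, 2, …).
For the next term, n = 6, so the run lengths are 12, 18, 11.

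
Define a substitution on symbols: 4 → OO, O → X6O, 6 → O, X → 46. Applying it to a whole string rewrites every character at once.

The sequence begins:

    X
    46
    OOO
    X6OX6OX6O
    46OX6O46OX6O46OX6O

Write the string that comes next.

Rewriting the 18 symbols of 46OX6O46OX6O46OX6O one by one yields OO O X6O 46 O X6O OO O X6O 46 O X6O OO O X6O 46 O X6O; concatenated:

OOOX6O46OX6OOOOX6O46OX6OOOOX6O46OX6O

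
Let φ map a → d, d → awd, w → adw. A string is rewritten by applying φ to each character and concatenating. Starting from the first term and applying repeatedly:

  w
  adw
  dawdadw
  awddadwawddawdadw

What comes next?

Replace each of the 17 characters of awddadwawddawdadw in place — d adw awd awd d awd adw d adw awd awd d adw awd d awd adw — and concatenate.

dadwawdawddawdadwdadwawdawddadwawddawdadw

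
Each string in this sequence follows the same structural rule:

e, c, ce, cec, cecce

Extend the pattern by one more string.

ceccecec

From term 3 onward, concatenate the last term with the second-to-last: c·e = ce, ce·c = cec, …
So term 6 is cecce·cec.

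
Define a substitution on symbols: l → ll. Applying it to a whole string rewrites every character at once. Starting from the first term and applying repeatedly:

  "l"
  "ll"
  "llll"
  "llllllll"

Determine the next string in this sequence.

Expanding llllllll: l→ll, l→ll, l→ll, l→ll, l→ll, l→ll, l→ll, l→ll. Concatenated: ll ll ll ll ll ll ll ll.

llllllllllllllll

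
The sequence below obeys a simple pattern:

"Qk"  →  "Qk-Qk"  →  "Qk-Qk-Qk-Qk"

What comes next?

Each string is two copies of the previous one joined by '-'.
Doubling Qk-Qk-Qk-Qk with '-' between the halves:

Qk-Qk-Qk-Qk-Qk-Qk-Qk-Qk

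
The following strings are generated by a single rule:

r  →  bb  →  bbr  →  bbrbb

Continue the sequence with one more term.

This is a Fibonacci-style word recurrence s(k) = s(k−1)·s(k−2): e.g. bb·r = bbr.
So term 5 is bbrbb·bbr.

bbrbbbbr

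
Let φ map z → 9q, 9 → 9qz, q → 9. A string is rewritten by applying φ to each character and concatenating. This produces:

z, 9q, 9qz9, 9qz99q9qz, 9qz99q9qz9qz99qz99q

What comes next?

9qz99q9qz9qz99qz99q9qz99q9qz9qz99q9qz9qz9

Replace each of the 19 characters of 9qz99q9qz9qz99qz99q in place — 9qz 9 9q 9qz 9qz 9 9qz 9 9q 9qz 9 9q 9qz 9qz 9 9q 9qz 9qz 9 — and concatenate.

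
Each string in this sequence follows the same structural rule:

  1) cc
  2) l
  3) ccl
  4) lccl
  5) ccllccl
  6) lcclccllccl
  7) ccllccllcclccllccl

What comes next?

From term 3 onward, concatenate the second-to-last term with the last: cc·l = ccl, l·ccl = lccl, …
Continuing: lcclccllccl · ccllccllcclccllccl gives term 8.

lcclccllcclccllccllcclccllccl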